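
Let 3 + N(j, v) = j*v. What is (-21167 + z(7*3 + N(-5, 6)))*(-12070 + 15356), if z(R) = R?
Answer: -69594194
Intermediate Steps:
N(j, v) = -3 + j*v
(-21167 + z(7*3 + N(-5, 6)))*(-12070 + 15356) = (-21167 + (7*3 + (-3 - 5*6)))*(-12070 + 15356) = (-21167 + (21 + (-3 - 30)))*3286 = (-21167 + (21 - 33))*3286 = (-21167 - 12)*3286 = -21179*3286 = -69594194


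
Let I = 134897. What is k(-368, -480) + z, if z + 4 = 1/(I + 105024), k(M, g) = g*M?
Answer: 42378685757/239921 ≈ 1.7664e+5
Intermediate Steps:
k(M, g) = M*g
z = -959683/239921 (z = -4 + 1/(134897 + 105024) = -4 + 1/239921 = -959683/239921 ≈ -4.0000)
k(-368, -480) + z = -368*(-480) - 959683/239921 = 176640 - 959683/239921 = 42378685757/239921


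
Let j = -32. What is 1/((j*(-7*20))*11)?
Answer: 1/49280 ≈ 2.0292e-5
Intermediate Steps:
1/((j*(-7*20))*11) = 1/(-(-224)*20*11) = 1/(-32*(-140)*11) = 1/(4480*11) = 1/49280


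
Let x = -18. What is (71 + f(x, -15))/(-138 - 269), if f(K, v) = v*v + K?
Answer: -278/407 ≈ -0.68305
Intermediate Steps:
f(K, v) = K + v² (f(K, v) = v² + K = K + v²)
(71 + f(x, -15))/(-138 - 269) = (71 + (-18 + (-15)²))/(-138 - 269) = (71 + (-18 + 225))/(-407) = (71 + 207)*(-1/407) = 278*(-1/407) = -278/407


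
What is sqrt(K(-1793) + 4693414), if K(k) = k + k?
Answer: 6*sqrt(130273) ≈ 2165.6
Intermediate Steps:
K(k) = 2*k
sqrt(K(-1793) + 4693414) = sqrt(2*(-1793) + 4693414) = sqrt(-3586 + 4693414) = sqrt(4689828) = 6*sqrt(130273)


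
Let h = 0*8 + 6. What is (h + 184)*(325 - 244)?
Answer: 15390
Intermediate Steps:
h = 6 (h = 0 + 6 = 6)
(h + 184)*(325 - 244) = (6 + 184)*(325 - 244) = 190*81 = 15390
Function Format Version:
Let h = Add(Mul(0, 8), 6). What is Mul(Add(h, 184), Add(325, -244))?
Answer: 15390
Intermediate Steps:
h = 6 (h = Add(0, 6) = 6)
Mul(Add(h, 184), Add(325, -244)) = Mul(Add(6, 184), Add(325, -244)) = Mul(190, 81) = 15390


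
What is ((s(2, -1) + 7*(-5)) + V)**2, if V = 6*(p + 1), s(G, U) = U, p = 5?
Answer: 0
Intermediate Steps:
V = 36 (V = 6*(5 + 1) = 6*6 = 36)
((s(2, -1) + 7*(-5)) + V)**2 = ((-1 + 7*(-5)) + 36)**2 = ((-1 - 35) + 36)**2 = (-36 + 36)**2 = 0**2 = 0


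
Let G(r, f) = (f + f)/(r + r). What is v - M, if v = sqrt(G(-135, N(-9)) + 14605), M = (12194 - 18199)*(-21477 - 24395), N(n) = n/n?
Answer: -275461360 + sqrt(29575110)/45 ≈ -2.7546e+8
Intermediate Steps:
N(n) = 1
G(r, f) = f/r (G(r, f) = (2*f)/((2*r)) = (2*f)*(1/(2*r)) = f/r)
M = 275461360 (M = -6005*(-45872) = 275461360)
v = sqrt(29575110)/45 (v = sqrt(1/(-135) + 14605) = sqrt(1*(-1/135) + 14605) = sqrt(-1/135 + 14605) = sqrt(1971674/135) = sqrt(29575110)/45 ≈ 120.85)
v - M = sqrt(29575110)/45 - 1*275461360 = sqrt(29575110)/45 - 275461360 = -275461360 + sqrt(29575110)/45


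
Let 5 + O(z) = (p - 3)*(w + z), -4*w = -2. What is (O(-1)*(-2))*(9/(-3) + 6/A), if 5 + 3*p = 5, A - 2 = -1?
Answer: 21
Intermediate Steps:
A = 1 (A = 2 - 1 = 1)
w = ½ (w = -¼*(-2) = ½ ≈ 0.50000)
p = 0 (p = -5/3 + (⅓)*5 = -5/3 + 5/3 = 0)
O(z) = -13/2 - 3*z (O(z) = -5 + (0 - 3)*(½ + z) = -5 - 3*(½ + z) = -5 + (-3/2 - 3*z) = -13/2 - 3*z)
(O(-1)*(-2))*(9/(-3) + 6/A) = ((-13/2 - 3*(-1))*(-2))*(9/(-3) + 6/1) = ((-13/2 + 3)*(-2))*(9*(-⅓) + 6*1) = (-7/2*(-2))*(-3 + 6) = 7*3 = 21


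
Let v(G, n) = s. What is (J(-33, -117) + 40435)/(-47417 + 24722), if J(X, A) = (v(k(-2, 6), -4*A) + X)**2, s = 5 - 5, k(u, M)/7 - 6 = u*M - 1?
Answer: -41524/22695 ≈ -1.8297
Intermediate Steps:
k(u, M) = 35 + 7*M*u (k(u, M) = 42 + 7*(u*M - 1) = 42 + 7*(M*u - 1) = 42 + 7*(-1 + M*u) = 42 + (-7 + 7*M*u) = 35 + 7*M*u)
s = 0
v(G, n) = 0
J(X, A) = X**2 (J(X, A) = (0 + X)**2 = X**2)
(J(-33, -117) + 40435)/(-47417 + 24722) = ((-33)**2 + 40435)/(-47417 + 24722) = (1089 + 40435)/(-22695) = 41524*(-1/22695) = -41524/22695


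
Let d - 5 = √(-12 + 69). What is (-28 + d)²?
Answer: (23 - √57)² ≈ 238.71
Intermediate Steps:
d = 5 + √57 (d = 5 + √(-12 + 69) = 5 + √57 ≈ 12.550)
(-28 + d)² = (-28 + (5 + √57))² = (-23 + √57)²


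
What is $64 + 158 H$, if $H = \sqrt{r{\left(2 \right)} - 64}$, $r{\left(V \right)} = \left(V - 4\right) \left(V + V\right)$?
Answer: $64 + 948 i \sqrt{2} \approx 64.0 + 1340.7 i$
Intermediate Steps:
$r{\left(V \right)} = 2 V \left(-4 + V\right)$ ($r{\left(V \right)} = \left(-4 + V\right) 2 V = 2 V \left(-4 + V\right)$)
$H = 6 i \sqrt{2}$ ($H = \sqrt{2 \cdot 2 \left(-4 + 2\right) - 64} = \sqrt{2 \cdot 2 \left(-2\right) - 64} = \sqrt{-8 - 64} = \sqrt{-72} = 6 i \sqrt{2} \approx 8.4853 i$)
$64 + 158 H = 64 + 158 \cdot 6 i \sqrt{2} = 64 + 948 i \sqrt{2}$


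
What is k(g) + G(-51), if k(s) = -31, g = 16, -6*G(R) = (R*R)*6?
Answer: -2632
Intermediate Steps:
G(R) = -R**2 (G(R) = -R*R*6/6 = -R**2*6/6 = -R**2)
k(g) + G(-51) = -31 - 1*(-51)**2 = -31 - 1*2601 = -31 - 2601 = -2632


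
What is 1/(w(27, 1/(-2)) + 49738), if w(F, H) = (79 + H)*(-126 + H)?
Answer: 4/159231 ≈ 2.5121e-5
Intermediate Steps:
w(F, H) = (-126 + H)*(79 + H)
1/(w(27, 1/(-2)) + 49738) = 1/((-9954 + (1/(-2))² - 47/(-2)) + 49738) = 1/((-9954 + (-½)² - 47*(-½)) + 49738) = 1/((-9954 + ¼ + 47/2) + 49738) = 1/(-39721/4 + 49738) = 1/(159231/4) = 4/159231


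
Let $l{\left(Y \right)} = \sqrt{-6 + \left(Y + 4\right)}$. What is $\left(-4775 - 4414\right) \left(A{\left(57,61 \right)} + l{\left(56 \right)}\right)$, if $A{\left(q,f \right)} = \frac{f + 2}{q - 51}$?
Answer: $- \frac{192969}{2} - 27567 \sqrt{6} \approx -1.6401 \cdot 10^{5}$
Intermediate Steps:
$l{\left(Y \right)} = \sqrt{-2 + Y}$ ($l{\left(Y \right)} = \sqrt{-6 + \left(4 + Y\right)} = \sqrt{-2 + Y}$)
$A{\left(q,f \right)} = \frac{2 + f}{-51 + q}$
$\left(-4775 - 4414\right) \left(A{\left(57,61 \right)} + l{\left(56 \right)}\right) = \left(-4775 - 4414\right) \left(\frac{2 + 61}{-51 + 57} + \sqrt{-2 + 56}\right) = - 9189 \left(\frac{1}{6} \cdot 63 + \sqrt{54}\right) = - 9189 \left(\frac{1}{6} \cdot 63 + 3 \sqrt{6}\right) = - 9189 \left(\frac{21}{2} + 3 \sqrt{6}\right) = - \frac{192969}{2} - 27567 \sqrt{6}$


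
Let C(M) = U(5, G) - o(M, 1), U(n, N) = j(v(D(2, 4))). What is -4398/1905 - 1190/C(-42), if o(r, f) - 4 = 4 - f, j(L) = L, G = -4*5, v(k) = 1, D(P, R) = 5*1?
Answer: 373427/1905 ≈ 196.02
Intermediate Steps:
D(P, R) = 5
G = -20
U(n, N) = 1
o(r, f) = 8 - f (o(r, f) = 4 + (4 - f) = 8 - f)
C(M) = -6 (C(M) = 1 - (8 - 1*1) = 1 - (8 - 1) = 1 - 1*7 = 1 - 7 = -6)
-4398/1905 - 1190/C(-42) = -4398/1905 - 1190/(-6) = -4398*1/1905 - 1190*(-1/6) = -1466/635 + 595/3 = 373427/1905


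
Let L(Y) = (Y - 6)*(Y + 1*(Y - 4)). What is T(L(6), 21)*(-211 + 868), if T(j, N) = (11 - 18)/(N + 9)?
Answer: -1533/10 ≈ -153.30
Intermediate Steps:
L(Y) = (-6 + Y)*(-4 + 2*Y) (L(Y) = (-6 + Y)*(Y + 1*(-4 + Y)) = (-6 + Y)*(Y + (-4 + Y)) = (-6 + Y)*(-4 + 2*Y))
T(j, N) = -7/(9 + N)
T(L(6), 21)*(-211 + 868) = (-7/(9 + 21))*(-211 + 868) = -7/30*657 = -1533/10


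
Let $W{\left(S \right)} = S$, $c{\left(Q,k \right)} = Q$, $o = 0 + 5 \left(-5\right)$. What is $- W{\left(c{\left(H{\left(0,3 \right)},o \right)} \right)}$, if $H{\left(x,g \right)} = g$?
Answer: $-3$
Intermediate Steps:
$o = -25$ ($o = 0 - 25 = -25$)
$- W{\left(c{\left(H{\left(0,3 \right)},o \right)} \right)} = \left(-1\right) 3 = -3$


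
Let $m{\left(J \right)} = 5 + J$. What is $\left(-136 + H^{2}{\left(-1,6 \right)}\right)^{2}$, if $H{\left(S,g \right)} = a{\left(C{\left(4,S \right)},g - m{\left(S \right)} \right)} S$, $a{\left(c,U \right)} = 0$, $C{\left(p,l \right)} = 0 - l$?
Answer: $18496$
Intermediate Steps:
$C{\left(p,l \right)} = - l$
$H{\left(S,g \right)} = 0$ ($H{\left(S,g \right)} = 0 S = 0$)
$\left(-136 + H^{2}{\left(-1,6 \right)}\right)^{2} = \left(-136 + 0^{2}\right)^{2} = \left(-136 + 0\right)^{2} = \left(-136\right)^{2} = 18496$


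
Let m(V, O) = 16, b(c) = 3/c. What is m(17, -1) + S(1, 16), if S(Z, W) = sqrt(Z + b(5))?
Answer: 16 + 2*sqrt(10)/5 ≈ 17.265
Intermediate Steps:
S(Z, W) = sqrt(3/5 + Z) (S(Z, W) = sqrt(Z + 3/5) = sqrt(3/5 + Z))
m(17, -1) + S(1, 16) = 16 + sqrt(15 + 25*1)/5 = 16 + sqrt(15 + 25)/5 = 16 + sqrt(40)/5 = 16 + (2*sqrt(10))/5 = 16 + 2*sqrt(10)/5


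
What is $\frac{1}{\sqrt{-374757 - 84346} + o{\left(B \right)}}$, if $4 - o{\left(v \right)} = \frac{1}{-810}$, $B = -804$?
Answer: $\frac{2625210}{301227982381} - \frac{656100 i \sqrt{459103}}{301227982381} \approx 8.715 \cdot 10^{-6} - 0.0014758 i$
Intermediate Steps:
$o{\left(v \right)} = \frac{3241}{810}$ ($o{\left(v \right)} = 4 - \frac{1}{-810} = 4 - - \frac{1}{810} = 4 + \frac{1}{810} = \frac{3241}{810}$)
$\frac{1}{\sqrt{-374757 - 84346} + o{\left(B \right)}} = \frac{1}{\sqrt{-374757 - 84346} + \frac{3241}{810}} = \frac{1}{\sqrt{-459103} + \frac{3241}{810}} = \frac{1}{i \sqrt{459103} + \frac{3241}{810}} = \frac{1}{\frac{3241}{810} + i \sqrt{459103}}$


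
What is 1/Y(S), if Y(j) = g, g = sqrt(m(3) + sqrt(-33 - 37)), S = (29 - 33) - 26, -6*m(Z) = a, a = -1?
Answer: sqrt(6)/sqrt(1 + 6*I*sqrt(70)) ≈ 0.24686 - 0.24199*I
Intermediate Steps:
m(Z) = 1/6 (m(Z) = -1/6*(-1) = 1/6)
S = -30 (S = -4 - 26 = -30)
g = sqrt(1/6 + I*sqrt(70)) (g = sqrt(1/6 + sqrt(-33 - 37)) = sqrt(1/6 + sqrt(-70)) = sqrt(1/6 + I*sqrt(70)) ≈ 2.0658 + 2.025*I)
Y(j) = sqrt(6 + 36*I*sqrt(70))/6
1/Y(S) = 1/(sqrt(6 + 36*I*sqrt(70))/6) = 6/sqrt(6 + 36*I*sqrt(70))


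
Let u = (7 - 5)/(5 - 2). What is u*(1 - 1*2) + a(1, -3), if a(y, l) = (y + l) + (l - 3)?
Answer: -26/3 ≈ -8.6667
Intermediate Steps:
a(y, l) = -3 + y + 2*l (a(y, l) = (l + y) + (-3 + l) = -3 + y + 2*l)
u = ⅔ (u = 2/3 = 2*(⅓) = ⅔ ≈ 0.66667)
u*(1 - 1*2) + a(1, -3) = 2*(1 - 1*2)/3 + (-3 + 1 + 2*(-3)) = 2*(1 - 2)/3 + (-3 + 1 - 6) = (⅔)*(-1) - 8 = -⅔ - 8 = -26/3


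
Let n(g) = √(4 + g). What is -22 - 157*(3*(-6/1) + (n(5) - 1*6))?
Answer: 3275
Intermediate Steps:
-22 - 157*(3*(-6/1) + (n(5) - 1*6)) = -22 - 157*(3*(-6/1) + (√(4 + 5) - 1*6)) = -22 - 157*(3*(-6*1) + (√9 - 6)) = -22 - 157*(3*(-6) + (3 - 6)) = -22 - 157*(-18 - 3) = -22 - 157*(-21) = -22 + 3297 = 3275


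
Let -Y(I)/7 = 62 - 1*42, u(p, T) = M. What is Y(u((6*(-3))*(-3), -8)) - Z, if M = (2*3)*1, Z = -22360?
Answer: 22220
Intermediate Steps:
M = 6 (M = 6*1 = 6)
u(p, T) = 6
Y(I) = -140 (Y(I) = -7*(62 - 1*42) = -7*(62 - 42) = -7*20 = -140)
Y(u((6*(-3))*(-3), -8)) - Z = -140 - 1*(-22360) = -140 + 22360 = 22220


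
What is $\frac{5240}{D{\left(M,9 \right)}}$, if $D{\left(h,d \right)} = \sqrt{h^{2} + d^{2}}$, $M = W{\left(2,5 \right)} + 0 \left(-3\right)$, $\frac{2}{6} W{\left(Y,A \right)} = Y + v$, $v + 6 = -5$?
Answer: $\frac{524 \sqrt{10}}{9} \approx 184.11$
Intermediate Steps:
$v = -11$ ($v = -6 - 5 = -11$)
$W{\left(Y,A \right)} = -33 + 3 Y$ ($W{\left(Y,A \right)} = 3 \left(Y - 11\right) = 3 \left(-11 + Y\right) = -33 + 3 Y$)
$M = -27$ ($M = \left(-33 + 3 \cdot 2\right) + 0 \left(-3\right) = \left(-33 + 6\right) + 0 = -27 + 0 = -27$)
$D{\left(h,d \right)} = \sqrt{d^{2} + h^{2}}$
$\frac{5240}{D{\left(M,9 \right)}} = \frac{5240}{\sqrt{9^{2} + \left(-27\right)^{2}}} = \frac{5240}{\sqrt{81 + 729}} = \frac{5240}{\sqrt{810}} = \frac{5240}{9 \sqrt{10}} = 5240 \frac{\sqrt{10}}{90} = \frac{524 \sqrt{10}}{9}$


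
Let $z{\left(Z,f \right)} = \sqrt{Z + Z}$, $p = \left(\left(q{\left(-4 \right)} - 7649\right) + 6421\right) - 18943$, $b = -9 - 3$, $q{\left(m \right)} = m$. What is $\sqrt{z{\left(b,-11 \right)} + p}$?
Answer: $\sqrt{-20175 + 2 i \sqrt{6}} \approx 0.017 + 142.04 i$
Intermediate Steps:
$b = -12$ ($b = -9 - 3 = -12$)
$p = -20175$ ($p = \left(\left(-4 - 7649\right) + 6421\right) - 18943 = \left(-7653 + 6421\right) - 18943 = -1232 - 18943 = -20175$)
$z{\left(Z,f \right)} = \sqrt{2} \sqrt{Z}$ ($z{\left(Z,f \right)} = \sqrt{2 Z} = \sqrt{2} \sqrt{Z}$)
$\sqrt{z{\left(b,-11 \right)} + p} = \sqrt{\sqrt{2} \sqrt{-12} - 20175} = \sqrt{\sqrt{2} \cdot 2 i \sqrt{3} - 20175} = \sqrt{2 i \sqrt{6} - 20175} = \sqrt{-20175 + 2 i \sqrt{6}}$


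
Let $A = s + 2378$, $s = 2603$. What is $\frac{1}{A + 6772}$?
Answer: $\frac{1}{11753} \approx 8.5085 \cdot 10^{-5}$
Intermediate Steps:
$A = 4981$ ($A = 2603 + 2378 = 4981$)
$\frac{1}{A + 6772} = \frac{1}{4981 + 6772} = \frac{1}{11753}$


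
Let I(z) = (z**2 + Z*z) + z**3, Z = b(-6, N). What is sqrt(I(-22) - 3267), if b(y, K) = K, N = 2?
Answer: 35*I*sqrt(11) ≈ 116.08*I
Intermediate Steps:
Z = 2
I(z) = z**2 + z**3 + 2*z (I(z) = (z**2 + 2*z) + z**3 = z**2 + z**3 + 2*z)
sqrt(I(-22) - 3267) = sqrt(-22*(2 - 22 + (-22)**2) - 3267) = sqrt(-22*(2 - 22 + 484) - 3267) = sqrt(-22*464 - 3267) = sqrt(-10208 - 3267) = sqrt(-13475) = 35*I*sqrt(11)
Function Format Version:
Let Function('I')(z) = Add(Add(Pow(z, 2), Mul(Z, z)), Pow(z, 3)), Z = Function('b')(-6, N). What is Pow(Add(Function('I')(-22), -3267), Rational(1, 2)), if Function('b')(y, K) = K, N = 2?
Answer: Mul(35, I, Pow(11, Rational(1, 2))) ≈ Mul(116.08, I)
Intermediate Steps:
Z = 2
Function('I')(z) = Add(Pow(z, 2), Pow(z, 3), Mul(2, z)) (Function('I')(z) = Add(Add(Pow(z, 2), Mul(2, z)), Pow(z, 3)) = Add(Pow(z, 2), Pow(z, 3), Mul(2, z)))
Pow(Add(Function('I')(-22), -3267), Rational(1, 2)) = Pow(Add(Mul(-22, Add(2, -22, Pow(-22, 2))), -3267), Rational(1, 2)) = Pow(Add(Mul(-22, Add(2, -22, 484)), -3267), Rational(1, 2)) = Pow(Add(Mul(-22, 464), -3267), Rational(1, 2)) = Pow(Add(-10208, -3267), Rational(1, 2)) = Pow(-13475, Rational(1, 2)) = Mul(35, I, Pow(11, Rational(1, 2)))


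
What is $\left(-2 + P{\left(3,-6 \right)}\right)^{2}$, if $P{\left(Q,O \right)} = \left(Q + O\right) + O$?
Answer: $121$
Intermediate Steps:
$P{\left(Q,O \right)} = Q + 2 O$ ($P{\left(Q,O \right)} = \left(O + Q\right) + O = Q + 2 O$)
$\left(-2 + P{\left(3,-6 \right)}\right)^{2} = \left(-2 + \left(3 + 2 \left(-6\right)\right)\right)^{2} = \left(-2 + \left(3 - 12\right)\right)^{2} = \left(-2 - 9\right)^{2} = \left(-11\right)^{2} = 121$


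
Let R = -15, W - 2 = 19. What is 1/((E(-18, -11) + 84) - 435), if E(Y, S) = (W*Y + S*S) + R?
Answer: -1/623 ≈ -0.0016051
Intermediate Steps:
W = 21 (W = 2 + 19 = 21)
E(Y, S) = -15 + S² + 21*Y (E(Y, S) = (21*Y + S*S) - 15 = (21*Y + S²) - 15 = (S² + 21*Y) - 15 = -15 + S² + 21*Y)
1/((E(-18, -11) + 84) - 435) = 1/(((-15 + (-11)² + 21*(-18)) + 84) - 435) = 1/(((-15 + 121 - 378) + 84) - 435) = 1/((-272 + 84) - 435) = 1/(-188 - 435) = 1/(-623) = -1/623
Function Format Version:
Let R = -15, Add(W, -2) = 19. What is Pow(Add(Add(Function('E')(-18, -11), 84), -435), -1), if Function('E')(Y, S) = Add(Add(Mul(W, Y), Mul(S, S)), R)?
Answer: Rational(-1, 623) ≈ -0.0016051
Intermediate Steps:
W = 21 (W = Add(2, 19) = 21)
Function('E')(Y, S) = Add(-15, Pow(S, 2), Mul(21, Y)) (Function('E')(Y, S) = Add(Add(Mul(21, Y), Mul(S, S)), -15) = Add(Add(Mul(21, Y), Pow(S, 2)), -15) = Add(Add(Pow(S, 2), Mul(21, Y)), -15) = Add(-15, Pow(S, 2), Mul(21, Y)))
Pow(Add(Add(Function('E')(-18, -11), 84), -435), -1) = Pow(Add(Add(Add(-15, Pow(-11, 2), Mul(21, -18)), 84), -435), -1) = Pow(Add(Add(Add(-15, 121, -378), 84), -435), -1) = Pow(Add(Add(-272, 84), -435), -1) = Pow(Add(-188, -435), -1) = Pow(-623, -1) = Rational(-1, 623)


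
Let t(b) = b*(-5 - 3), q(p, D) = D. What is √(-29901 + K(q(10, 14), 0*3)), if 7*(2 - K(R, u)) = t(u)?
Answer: I*√29899 ≈ 172.91*I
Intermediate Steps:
t(b) = -8*b (t(b) = b*(-8) = -8*b)
K(R, u) = 2 + 8*u/7 (K(R, u) = 2 - (-8)*u/7 = 2 + 8*u/7)
√(-29901 + K(q(10, 14), 0*3)) = √(-29901 + (2 + 8*(0*3)/7)) = √(-29901 + (2 + (8/7)*0)) = √(-29901 + (2 + 0)) = √(-29901 + 2) = √(-29899) = I*√29899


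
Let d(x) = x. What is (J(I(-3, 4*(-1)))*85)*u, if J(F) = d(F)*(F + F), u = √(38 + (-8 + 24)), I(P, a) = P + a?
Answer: 24990*√6 ≈ 61213.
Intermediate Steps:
u = 3*√6 (u = √(38 + 16) = √54 = 3*√6 ≈ 7.3485)
J(F) = 2*F² (J(F) = F*(F + F) = F*(2*F) = 2*F²)
(J(I(-3, 4*(-1)))*85)*u = ((2*(-3 + 4*(-1))²)*85)*(3*√6) = ((2*(-3 - 4)²)*85)*(3*√6) = ((2*(-7)²)*85)*(3*√6) = ((2*49)*85)*(3*√6) = (98*85)*(3*√6) = 8330*(3*√6) = 24990*√6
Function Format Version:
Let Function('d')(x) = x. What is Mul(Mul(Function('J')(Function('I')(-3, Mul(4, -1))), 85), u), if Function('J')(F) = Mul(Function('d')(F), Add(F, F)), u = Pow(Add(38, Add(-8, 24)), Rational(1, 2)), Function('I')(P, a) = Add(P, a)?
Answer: Mul(24990, Pow(6, Rational(1, 2))) ≈ 61213.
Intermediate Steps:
u = Mul(3, Pow(6, Rational(1, 2))) (u = Pow(Add(38, 16), Rational(1, 2)) = Pow(54, Rational(1, 2)) = Mul(3, Pow(6, Rational(1, 2))) ≈ 7.3485)
Function('J')(F) = Mul(2, Pow(F, 2)) (Function('J')(F) = Mul(F, Add(F, F)) = Mul(F, Mul(2, F)) = Mul(2, Pow(F, 2)))
Mul(Mul(Function('J')(Function('I')(-3, Mul(4, -1))), 85), u) = Mul(Mul(Mul(2, Pow(Add(-3, Mul(4, -1)), 2)), 85), Mul(3, Pow(6, Rational(1, 2)))) = Mul(Mul(Mul(2, Pow(Add(-3, -4), 2)), 85), Mul(3, Pow(6, Rational(1, 2)))) = Mul(Mul(Mul(2, Pow(-7, 2)), 85), Mul(3, Pow(6, Rational(1, 2)))) = Mul(Mul(Mul(2, 49), 85), Mul(3, Pow(6, Rational(1, 2)))) = Mul(Mul(98, 85), Mul(3, Pow(6, Rational(1, 2)))) = Mul(8330, Mul(3, Pow(6, Rational(1, 2)))) = Mul(24990, Pow(6, Rational(1, 2)))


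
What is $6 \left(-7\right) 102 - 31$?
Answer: $-4315$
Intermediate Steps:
$6 \left(-7\right) 102 - 31 = \left(-42\right) 102 - 31 = -4284 - 31 = -4315$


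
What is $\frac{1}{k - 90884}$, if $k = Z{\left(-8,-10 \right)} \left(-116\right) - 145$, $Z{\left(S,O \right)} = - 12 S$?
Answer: $- \frac{1}{102165} \approx -9.7881 \cdot 10^{-6}$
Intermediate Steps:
$k = -11281$ ($k = \left(-12\right) \left(-8\right) \left(-116\right) - 145 = 96 \left(-116\right) - 145 = -11136 - 145 = -11281$)
$\frac{1}{k - 90884} = \frac{1}{-11281 - 90884} = \frac{1}{-102165} = - \frac{1}{102165}$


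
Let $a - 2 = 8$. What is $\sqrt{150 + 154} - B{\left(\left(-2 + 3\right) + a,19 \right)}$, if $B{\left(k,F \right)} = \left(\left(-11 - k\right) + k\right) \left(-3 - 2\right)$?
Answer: $-55 + 4 \sqrt{19} \approx -37.564$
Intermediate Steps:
$a = 10$ ($a = 2 + 8 = 10$)
$B{\left(k,F \right)} = 55$ ($B{\left(k,F \right)} = \left(-11\right) \left(-5\right) = 55$)
$\sqrt{150 + 154} - B{\left(\left(-2 + 3\right) + a,19 \right)} = \sqrt{150 + 154} - 55 = \sqrt{304} - 55 = 4 \sqrt{19} - 55 = -55 + 4 \sqrt{19}$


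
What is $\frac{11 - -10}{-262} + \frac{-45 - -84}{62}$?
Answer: $\frac{2229}{4061} \approx 0.54888$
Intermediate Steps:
$\frac{11 - -10}{-262} + \frac{-45 - -84}{62} = \left(11 + 10\right) \left(- \frac{1}{262}\right) + \left(-45 + 84\right) \frac{1}{62} = 21 \left(- \frac{1}{262}\right) + 39 \cdot \frac{1}{62} = - \frac{21}{262} + \frac{39}{62} = \frac{2229}{4061}$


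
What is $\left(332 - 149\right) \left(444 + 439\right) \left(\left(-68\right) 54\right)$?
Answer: $-593354808$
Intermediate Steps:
$\left(332 - 149\right) \left(444 + 439\right) \left(\left(-68\right) 54\right) = 183 \cdot 883 \left(-3672\right) = 161589 \left(-3672\right) = -593354808$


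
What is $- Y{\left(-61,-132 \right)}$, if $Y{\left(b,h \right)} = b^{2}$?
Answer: $-3721$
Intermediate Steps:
$- Y{\left(-61,-132 \right)} = - \left(-61\right)^{2} = \left(-1\right) 3721 = -3721$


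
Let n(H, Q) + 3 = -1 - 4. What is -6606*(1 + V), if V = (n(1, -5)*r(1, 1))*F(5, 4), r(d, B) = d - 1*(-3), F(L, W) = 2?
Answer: 416178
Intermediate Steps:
r(d, B) = 3 + d (r(d, B) = d + 3 = 3 + d)
n(H, Q) = -8 (n(H, Q) = -3 + (-1 - 4) = -3 - 5 = -8)
V = -64 (V = -8*(3 + 1)*2 = -8*4*2 = -32*2 = -64)
-6606*(1 + V) = -6606*(1 - 64) = -6606*(-63) = -2202*(-189) = 416178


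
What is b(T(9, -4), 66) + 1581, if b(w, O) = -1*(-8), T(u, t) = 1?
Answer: 1589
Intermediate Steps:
b(w, O) = 8
b(T(9, -4), 66) + 1581 = 8 + 1581 = 1589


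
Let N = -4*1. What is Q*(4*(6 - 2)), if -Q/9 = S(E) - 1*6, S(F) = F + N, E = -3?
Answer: 1872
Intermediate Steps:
N = -4
S(F) = -4 + F (S(F) = F - 4 = -4 + F)
Q = 117 (Q = -9*((-4 - 3) - 1*6) = -9*(-7 - 6) = -9*(-13) = 117)
Q*(4*(6 - 2)) = 117*(4*(6 - 2)) = 117*(4*4) = 117*16 = 1872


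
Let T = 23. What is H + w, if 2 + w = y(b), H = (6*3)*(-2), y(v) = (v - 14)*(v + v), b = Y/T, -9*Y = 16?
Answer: -1535014/42849 ≈ -35.824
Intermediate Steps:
Y = -16/9 (Y = -1/9*16 = -16/9 ≈ -1.7778)
b = -16/207 (b = -16/9/23 = -16/9*1/23 = -16/207 ≈ -0.077295)
y(v) = 2*v*(-14 + v) (y(v) = (-14 + v)*(2*v) = 2*v*(-14 + v))
H = -36 (H = 18*(-2) = -36)
w = 7550/42849 (w = -2 + 2*(-16/207)*(-14 - 16/207) = -2 + 2*(-16/207)*(-2914/207) = -2 + 93248/42849 = 7550/42849 ≈ 0.17620)
H + w = -36 + 7550/42849 = -1535014/42849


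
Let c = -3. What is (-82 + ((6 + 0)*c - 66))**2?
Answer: 27556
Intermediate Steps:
(-82 + ((6 + 0)*c - 66))**2 = (-82 + ((6 + 0)*(-3) - 66))**2 = (-82 + (6*(-3) - 66))**2 = (-82 + (-18 - 66))**2 = (-82 - 84)**2 = (-166)**2 = 27556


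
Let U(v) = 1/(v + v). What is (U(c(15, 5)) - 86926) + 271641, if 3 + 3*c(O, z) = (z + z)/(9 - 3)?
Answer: 1477711/8 ≈ 1.8471e+5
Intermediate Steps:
c(O, z) = -1 + z/9 (c(O, z) = -1 + ((z + z)/(9 - 3))/3 = -1 + ((2*z)/6)/3 = -1 + ((2*z)*(⅙))/3 = -1 + (z/3)/3 = -1 + z/9)
U(v) = 1/(2*v)
(U(c(15, 5)) - 86926) + 271641 = (1/(2*(-1 + (⅑)*5)) - 86926) + 271641 = (1/(2*(-1 + 5/9)) - 86926) + 271641 = (1/(2*(-4/9)) - 86926) + 271641 = ((½)*(-9/4) - 86926) + 271641 = (-9/8 - 86926) + 271641 = -695417/8 + 271641 = 1477711/8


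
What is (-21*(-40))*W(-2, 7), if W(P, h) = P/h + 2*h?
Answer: 11520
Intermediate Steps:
W(P, h) = 2*h + P/h (W(P, h) = P/h + 2*h = 2*h + P/h)
(-21*(-40))*W(-2, 7) = (-21*(-40))*(2*7 - 2/7) = 840*(14 - 2*⅐) = 840*(14 - 2/7) = 840*(96/7) = 11520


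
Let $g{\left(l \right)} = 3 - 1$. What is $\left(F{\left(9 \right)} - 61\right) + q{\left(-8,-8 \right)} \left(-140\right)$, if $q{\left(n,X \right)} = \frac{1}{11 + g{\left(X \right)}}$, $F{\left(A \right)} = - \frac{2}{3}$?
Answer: $- \frac{2825}{39} \approx -72.436$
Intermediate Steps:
$F{\left(A \right)} = - \frac{2}{3}$ ($F{\left(A \right)} = \left(-2\right) \frac{1}{3} = - \frac{2}{3}$)
$g{\left(l \right)} = 2$ ($g{\left(l \right)} = 3 - 1 = 2$)
$q{\left(n,X \right)} = \frac{1}{13}$ ($q{\left(n,X \right)} = \frac{1}{11 + 2} = \frac{1}{13}$)
$\left(F{\left(9 \right)} - 61\right) + q{\left(-8,-8 \right)} \left(-140\right) = \left(- \frac{2}{3} - 61\right) + \frac{1}{13} \left(-140\right) = \left(- \frac{2}{3} - 61\right) - \frac{140}{13} = - \frac{185}{3} - \frac{140}{13} = - \frac{2825}{39}$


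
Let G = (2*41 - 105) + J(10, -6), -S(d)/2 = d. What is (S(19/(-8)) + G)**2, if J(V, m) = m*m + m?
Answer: 2209/16 ≈ 138.06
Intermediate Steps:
S(d) = -2*d
J(V, m) = m + m**2 (J(V, m) = m**2 + m = m + m**2)
G = 7 (G = (2*41 - 105) - 6*(1 - 6) = (82 - 105) - 6*(-5) = -23 + 30 = 7)
(S(19/(-8)) + G)**2 = (-38/(-8) + 7)**2 = (-38*(-1)/8 + 7)**2 = (-2*(-19/8) + 7)**2 = (19/4 + 7)**2 = (47/4)**2 = 2209/16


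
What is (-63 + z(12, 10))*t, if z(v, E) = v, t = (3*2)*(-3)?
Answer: 918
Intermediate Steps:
t = -18 (t = 6*(-3) = -18)
(-63 + z(12, 10))*t = (-63 + 12)*(-18) = -51*(-18) = 918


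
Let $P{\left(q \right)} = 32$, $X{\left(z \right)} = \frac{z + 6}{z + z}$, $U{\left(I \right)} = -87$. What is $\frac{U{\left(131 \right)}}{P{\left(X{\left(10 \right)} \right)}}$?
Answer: $- \frac{87}{32} \approx -2.7188$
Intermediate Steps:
$X{\left(z \right)} = \frac{6 + z}{2 z}$
$\frac{U{\left(131 \right)}}{P{\left(X{\left(10 \right)} \right)}} = - \frac{87}{32}$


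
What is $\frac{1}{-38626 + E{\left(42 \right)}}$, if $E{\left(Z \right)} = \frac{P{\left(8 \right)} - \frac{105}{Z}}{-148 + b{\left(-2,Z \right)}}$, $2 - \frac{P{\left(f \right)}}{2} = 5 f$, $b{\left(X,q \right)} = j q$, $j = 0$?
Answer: $- \frac{296}{11433139} \approx -2.589 \cdot 10^{-5}$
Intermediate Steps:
$b{\left(X,q \right)} = 0$ ($b{\left(X,q \right)} = 0 q = 0$)
$P{\left(f \right)} = 4 - 10 f$ ($P{\left(f \right)} = 4 - 2 \cdot 5 f = 4 - 10 f$)
$E{\left(Z \right)} = \frac{19}{37} + \frac{105}{148 Z}$ ($E{\left(Z \right)} = \frac{\left(4 - 80\right) - \frac{105}{Z}}{-148 + 0} = \frac{\left(4 - 80\right) - \frac{105}{Z}}{-148} = \left(-76 - \frac{105}{Z}\right) \left(- \frac{1}{148}\right) = \frac{19}{37} + \frac{105}{148 Z}$)
$\frac{1}{-38626 + E{\left(42 \right)}} = \frac{1}{-38626 + \frac{105 + 76 \cdot 42}{148 \cdot 42}} = \frac{1}{-38626 + \frac{1}{148} \cdot \frac{1}{42} \left(105 + 3192\right)} = \frac{1}{-38626 + \frac{1}{148} \cdot \frac{1}{42} \cdot 3297} = \frac{1}{-38626 + \frac{157}{296}} = \frac{1}{- \frac{11433139}{296}} = - \frac{296}{11433139}$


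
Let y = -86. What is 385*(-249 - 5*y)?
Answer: 69685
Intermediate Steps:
385*(-249 - 5*y) = 385*(-249 - 5*(-86)) = 385*(-249 + 430) = 385*181 = 69685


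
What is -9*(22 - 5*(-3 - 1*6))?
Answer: -603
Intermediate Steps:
-9*(22 - 5*(-3 - 1*6)) = -9*(22 - 5*(-3 - 6)) = -9*(22 - 5*(-9)) = -9*(22 + 45) = -9*67 = -603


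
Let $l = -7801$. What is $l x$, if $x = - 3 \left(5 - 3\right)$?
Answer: $46806$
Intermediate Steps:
$x = -6$ ($x = \left(-3\right) 2 = -6$)
$l x = \left(-7801\right) \left(-6\right) = 46806$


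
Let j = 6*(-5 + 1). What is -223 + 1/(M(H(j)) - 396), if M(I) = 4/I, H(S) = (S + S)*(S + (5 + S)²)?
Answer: -357121819/1601425 ≈ -223.00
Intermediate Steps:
j = -24 (j = 6*(-4) = -24)
H(S) = 2*S*(S + (5 + S)²) (H(S) = (2*S)*(S + (5 + S)²) = 2*S*(S + (5 + S)²))
-223 + 1/(M(H(j)) - 396) = -223 + 1/(4/((2*(-24)*(-24 + (5 - 24)²))) - 396) = -223 + 1/(4/((2*(-24)*(-24 + (-19)²))) - 396) = -223 + 1/(4/((2*(-24)*(-24 + 361))) - 396) = -223 + 1/(4/((2*(-24)*337)) - 396) = -223 + 1/(4/(-16176) - 396) = -223 + 1/(4*(-1/16176) - 396) = -223 + 1/(-1/4044 - 396) = -223 + 1/(-1601425/4044) = -223 - 4044/1601425 = -357121819/1601425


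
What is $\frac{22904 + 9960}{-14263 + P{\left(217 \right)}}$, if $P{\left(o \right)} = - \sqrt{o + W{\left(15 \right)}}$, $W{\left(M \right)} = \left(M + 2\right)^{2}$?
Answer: $- \frac{5933408}{2575097} + \frac{416 \sqrt{506}}{2575097} \approx -2.3005$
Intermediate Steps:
$W{\left(M \right)} = \left(2 + M\right)^{2}$
$P{\left(o \right)} = - \sqrt{289 + o}$ ($P{\left(o \right)} = - \sqrt{o + \left(2 + 15\right)^{2}} = - \sqrt{o + 17^{2}} = - \sqrt{o + 289} = - \sqrt{289 + o}$)
$\frac{22904 + 9960}{-14263 + P{\left(217 \right)}} = \frac{22904 + 9960}{-14263 - \sqrt{289 + 217}} = \frac{32864}{-14263 - \sqrt{506}}$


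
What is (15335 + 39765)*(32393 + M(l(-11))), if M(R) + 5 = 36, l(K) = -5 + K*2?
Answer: 1786562400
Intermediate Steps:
l(K) = -5 + 2*K
M(R) = 31 (M(R) = -5 + 36 = 31)
(15335 + 39765)*(32393 + M(l(-11))) = (15335 + 39765)*(32393 + 31) = 55100*32424 = 1786562400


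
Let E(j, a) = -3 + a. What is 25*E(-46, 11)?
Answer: 200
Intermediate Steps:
25*E(-46, 11) = 25*(-3 + 11) = 25*8 = 200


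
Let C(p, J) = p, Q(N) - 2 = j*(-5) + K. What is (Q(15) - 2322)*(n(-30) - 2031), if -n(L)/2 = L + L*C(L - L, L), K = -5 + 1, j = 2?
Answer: 4600314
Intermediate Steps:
K = -4
Q(N) = -12 (Q(N) = 2 + (2*(-5) - 4) = 2 + (-10 - 4) = 2 - 14 = -12)
n(L) = -2*L (n(L) = -2*(L + L*(L - L)) = -2*(L + L*0) = -2*(L + 0) = -2*L)
(Q(15) - 2322)*(n(-30) - 2031) = (-12 - 2322)*(-2*(-30) - 2031) = -2334*(60 - 2031) = -2334*(-1971) = 4600314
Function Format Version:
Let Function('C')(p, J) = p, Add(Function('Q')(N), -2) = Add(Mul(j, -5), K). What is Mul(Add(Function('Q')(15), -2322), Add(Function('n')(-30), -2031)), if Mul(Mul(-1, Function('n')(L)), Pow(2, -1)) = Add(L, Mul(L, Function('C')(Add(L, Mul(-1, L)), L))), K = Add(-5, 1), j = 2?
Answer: 4600314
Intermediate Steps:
K = -4
Function('Q')(N) = -12 (Function('Q')(N) = Add(2, Add(Mul(2, -5), -4)) = Add(2, Add(-10, -4)) = Add(2, -14) = -12)
Function('n')(L) = Mul(-2, L) (Function('n')(L) = Mul(-2, Add(L, Mul(L, Add(L, Mul(-1, L))))) = Mul(-2, Add(L, Mul(L, 0))) = Mul(-2, Add(L, 0)) = Mul(-2, L))
Mul(Add(Function('Q')(15), -2322), Add(Function('n')(-30), -2031)) = Mul(Add(-12, -2322), Add(Mul(-2, -30), -2031)) = Mul(-2334, Add(60, -2031)) = Mul(-2334, -1971) = 4600314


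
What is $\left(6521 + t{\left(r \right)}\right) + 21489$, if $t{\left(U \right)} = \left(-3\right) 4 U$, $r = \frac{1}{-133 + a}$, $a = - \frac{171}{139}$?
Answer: $\frac{261306124}{9329} \approx 28010.0$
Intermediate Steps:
$a = - \frac{171}{139}$ ($a = \left(-171\right) \frac{1}{139} = - \frac{171}{139} \approx -1.2302$)
$r = - \frac{139}{18658}$ ($r = \frac{1}{-133 - \frac{171}{139}} = \frac{1}{- \frac{18658}{139}} = - \frac{139}{18658} \approx -0.0074499$)
$t{\left(U \right)} = - 12 U$
$\left(6521 + t{\left(r \right)}\right) + 21489 = \left(6521 - - \frac{834}{9329}\right) + 21489 = \left(6521 + \frac{834}{9329}\right) + 21489 = \frac{60835243}{9329} + 21489 = \frac{261306124}{9329}$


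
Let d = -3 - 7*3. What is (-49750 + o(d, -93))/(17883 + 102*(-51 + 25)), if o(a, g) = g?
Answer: -49843/15231 ≈ -3.2725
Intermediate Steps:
d = -24 (d = -3 - 21 = -24)
(-49750 + o(d, -93))/(17883 + 102*(-51 + 25)) = (-49750 - 93)/(17883 + 102*(-51 + 25)) = -49843/(17883 + 102*(-26)) = -49843/(17883 - 2652) = -49843/15231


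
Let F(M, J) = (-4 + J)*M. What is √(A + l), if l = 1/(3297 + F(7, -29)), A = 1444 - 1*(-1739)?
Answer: √29921336214/3066 ≈ 56.418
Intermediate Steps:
F(M, J) = M*(-4 + J)
A = 3183 (A = 1444 + 1739 = 3183)
l = 1/3066 (l = 1/(3297 + 7*(-4 - 29)) = 1/(3297 + 7*(-33)) = 1/(3297 - 231) = 1/3066 ≈ 0.00032616)
√(A + l) = √(3183 + 1/3066) = √(9759079/3066) = √29921336214/3066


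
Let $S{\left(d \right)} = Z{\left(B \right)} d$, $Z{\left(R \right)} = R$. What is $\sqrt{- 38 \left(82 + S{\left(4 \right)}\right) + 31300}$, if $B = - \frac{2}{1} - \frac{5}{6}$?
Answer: $\frac{2 \sqrt{64383}}{3} \approx 169.16$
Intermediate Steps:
$B = - \frac{17}{6}$ ($B = \left(-2\right) 1 - \frac{5}{6} = -2 - \frac{5}{6} = - \frac{17}{6} \approx -2.8333$)
$S{\left(d \right)} = - \frac{17 d}{6}$
$\sqrt{- 38 \left(82 + S{\left(4 \right)}\right) + 31300} = \sqrt{- 38 \left(82 - \frac{34}{3}\right) + 31300} = \sqrt{\left(-38\right) \frac{212}{3} + 31300} = \sqrt{- \frac{8056}{3} + 31300} = \sqrt{\frac{85844}{3}} = \frac{2 \sqrt{64383}}{3}$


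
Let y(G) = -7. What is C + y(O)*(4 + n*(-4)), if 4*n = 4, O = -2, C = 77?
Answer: 77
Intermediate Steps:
n = 1 (n = (¼)*4 = 1)
C + y(O)*(4 + n*(-4)) = 77 - 7*(4 + 1*(-4)) = 77 - 7*(4 - 4) = 77 - 7*0 = 77 + 0 = 77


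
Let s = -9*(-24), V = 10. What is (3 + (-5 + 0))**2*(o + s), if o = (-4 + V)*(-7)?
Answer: 696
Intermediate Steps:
o = -42 (o = (-4 + 10)*(-7) = 6*(-7) = -42)
s = 216
(3 + (-5 + 0))**2*(o + s) = (3 + (-5 + 0))**2*(-42 + 216) = (3 - 5)**2*174 = (-2)**2*174 = 4*174 = 696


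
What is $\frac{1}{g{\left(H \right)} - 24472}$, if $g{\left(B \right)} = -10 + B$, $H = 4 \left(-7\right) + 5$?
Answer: $- \frac{1}{24505} \approx -4.0808 \cdot 10^{-5}$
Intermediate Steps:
$H = -23$ ($H = -28 + 5 = -23$)
$\frac{1}{g{\left(H \right)} - 24472} = \frac{1}{\left(-10 - 23\right) - 24472} = \frac{1}{-33 - 24472} = \frac{1}{-24505} = - \frac{1}{24505}$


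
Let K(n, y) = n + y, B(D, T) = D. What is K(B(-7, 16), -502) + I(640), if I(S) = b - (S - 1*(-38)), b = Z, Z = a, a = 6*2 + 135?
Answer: -1040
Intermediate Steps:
a = 147 (a = 12 + 135 = 147)
Z = 147
b = 147
I(S) = 109 - S (I(S) = 147 - (S - 1*(-38)) = 147 - (S + 38) = 147 - (38 + S) = 147 + (-38 - S) = 109 - S)
K(B(-7, 16), -502) + I(640) = (-7 - 502) + (109 - 1*640) = -509 + (109 - 640) = -509 - 531 = -1040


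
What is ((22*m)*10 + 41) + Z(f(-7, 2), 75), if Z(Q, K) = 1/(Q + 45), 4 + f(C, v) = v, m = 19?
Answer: 181504/43 ≈ 4221.0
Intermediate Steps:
f(C, v) = -4 + v
Z(Q, K) = 1/(45 + Q)
((22*m)*10 + 41) + Z(f(-7, 2), 75) = ((22*19)*10 + 41) + 1/(45 + (-4 + 2)) = (418*10 + 41) + 1/(45 - 2) = (4180 + 41) + 1/43 = 4221 + 1/43 = 181504/43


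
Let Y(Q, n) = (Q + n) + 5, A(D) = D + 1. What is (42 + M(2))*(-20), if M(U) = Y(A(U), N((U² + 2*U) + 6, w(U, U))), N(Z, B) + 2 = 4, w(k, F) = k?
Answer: -1040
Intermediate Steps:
A(D) = 1 + D
N(Z, B) = 2 (N(Z, B) = -2 + 4 = 2)
Y(Q, n) = 5 + Q + n
M(U) = 8 + U (M(U) = 5 + (1 + U) + 2 = 8 + U)
(42 + M(2))*(-20) = (42 + (8 + 2))*(-20) = (42 + 10)*(-20) = 52*(-20) = -1040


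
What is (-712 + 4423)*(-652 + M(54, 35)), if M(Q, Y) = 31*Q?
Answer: 3792642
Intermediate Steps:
(-712 + 4423)*(-652 + M(54, 35)) = (-712 + 4423)*(-652 + 31*54) = 3711*(-652 + 1674) = 3711*1022 = 3792642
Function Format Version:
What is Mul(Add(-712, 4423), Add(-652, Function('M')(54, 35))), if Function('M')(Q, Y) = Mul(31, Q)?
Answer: 3792642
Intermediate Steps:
Mul(Add(-712, 4423), Add(-652, Function('M')(54, 35))) = Mul(Add(-712, 4423), Add(-652, Mul(31, 54))) = Mul(3711, Add(-652, 1674)) = Mul(3711, 1022) = 3792642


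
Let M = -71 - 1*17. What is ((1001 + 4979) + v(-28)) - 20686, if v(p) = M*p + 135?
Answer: -12107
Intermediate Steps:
M = -88 (M = -71 - 17 = -88)
v(p) = 135 - 88*p (v(p) = -88*p + 135 = 135 - 88*p)
((1001 + 4979) + v(-28)) - 20686 = ((1001 + 4979) + (135 - 88*(-28))) - 20686 = (5980 + (135 + 2464)) - 20686 = (5980 + 2599) - 20686 = 8579 - 20686 = -12107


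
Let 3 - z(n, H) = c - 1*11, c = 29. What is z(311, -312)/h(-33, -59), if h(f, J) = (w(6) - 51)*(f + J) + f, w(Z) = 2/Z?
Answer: -9/2777 ≈ -0.0032409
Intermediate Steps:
z(n, H) = -15 (z(n, H) = 3 - (29 - 1*11) = 3 - (29 - 11) = 3 - 1*18 = 3 - 18 = -15)
h(f, J) = -152*J/3 - 149*f/3 (h(f, J) = (2/6 - 51)*(f + J) + f = (2*(⅙) - 51)*(J + f) + f = (⅓ - 51)*(J + f) + f = -152*(J + f)/3 + f = (-152*J/3 - 152*f/3) + f = -152*J/3 - 149*f/3)
z(311, -312)/h(-33, -59) = -15/(-152/3*(-59) - 149/3*(-33)) = -15/(8968/3 + 1639) = -15/13885/3 = -15*3/13885 = -9/2777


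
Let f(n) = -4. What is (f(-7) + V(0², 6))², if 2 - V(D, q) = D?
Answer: 4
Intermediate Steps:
V(D, q) = 2 - D
(f(-7) + V(0², 6))² = (-4 + (2 - 1*0²))² = (-4 + (2 - 1*0))² = (-4 + (2 + 0))² = (-4 + 2)² = (-2)² = 4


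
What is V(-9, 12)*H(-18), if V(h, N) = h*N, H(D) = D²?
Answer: -34992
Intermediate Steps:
V(h, N) = N*h
V(-9, 12)*H(-18) = (12*(-9))*(-18)² = -108*324 = -34992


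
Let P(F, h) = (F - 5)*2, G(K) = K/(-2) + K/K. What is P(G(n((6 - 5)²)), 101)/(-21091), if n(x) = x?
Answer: 9/21091 ≈ 0.00042672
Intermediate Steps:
G(K) = 1 - K/2 (G(K) = K*(-½) + 1 = -K/2 + 1 = 1 - K/2)
P(F, h) = -10 + 2*F (P(F, h) = (-5 + F)*2 = -10 + 2*F)
P(G(n((6 - 5)²)), 101)/(-21091) = (-10 + 2*(1 - (6 - 5)²/2))/(-21091) = (-10 + 2*(1 - ½*1²))*(-1/21091) = (-10 + 2*(1 - ½*1))*(-1/21091) = (-10 + 2*(1 - ½))*(-1/21091) = (-10 + 2*(½))*(-1/21091) = (-10 + 1)*(-1/21091) = -9*(-1/21091) = 9/21091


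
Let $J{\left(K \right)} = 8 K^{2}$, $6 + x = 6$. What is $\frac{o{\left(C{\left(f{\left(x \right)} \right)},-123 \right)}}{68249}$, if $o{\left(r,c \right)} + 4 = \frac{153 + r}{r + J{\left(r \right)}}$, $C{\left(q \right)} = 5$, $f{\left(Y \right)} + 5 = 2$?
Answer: $- \frac{662}{13991045} \approx -4.7316 \cdot 10^{-5}$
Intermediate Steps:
$x = 0$ ($x = -6 + 6 = 0$)
$f{\left(Y \right)} = -3$ ($f{\left(Y \right)} = -5 + 2 = -3$)
$o{\left(r,c \right)} = -4 + \frac{153 + r}{r + 8 r^{2}}$
$\frac{o{\left(C{\left(f{\left(x \right)} \right)},-123 \right)}}{68249} = \frac{\frac{1}{5} \frac{1}{1 + 8 \cdot 5} \left(153 - 32 \cdot 5^{2} - 15\right)}{68249} = \frac{153 - 800 - 15}{5 \left(1 + 40\right)} \frac{1}{68249} = \frac{153 - 800 - 15}{5 \cdot 41} \cdot \frac{1}{68249} = \frac{1}{5} \cdot \frac{1}{41} \left(-662\right) \frac{1}{68249} = \left(- \frac{662}{205}\right) \frac{1}{68249} = - \frac{662}{13991045}$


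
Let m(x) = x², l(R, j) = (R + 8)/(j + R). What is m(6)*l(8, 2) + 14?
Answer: 358/5 ≈ 71.600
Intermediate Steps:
l(R, j) = (8 + R)/(R + j)
m(6)*l(8, 2) + 14 = 6²*((8 + 8)/(8 + 2)) + 14 = 36*(16/10) + 14 = 36*((⅒)*16) + 14 = 36*(8/5) + 14 = 288/5 + 14 = 358/5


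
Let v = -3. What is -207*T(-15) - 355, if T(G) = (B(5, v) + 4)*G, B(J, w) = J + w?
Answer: 18275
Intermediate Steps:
T(G) = 6*G (T(G) = ((5 - 3) + 4)*G = (2 + 4)*G = 6*G)
-207*T(-15) - 355 = -1242*(-15) - 355 = -207*(-90) - 355 = 18630 - 355 = 18275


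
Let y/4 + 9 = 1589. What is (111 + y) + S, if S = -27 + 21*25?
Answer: 6929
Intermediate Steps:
y = 6320 (y = -36 + 4*1589 = -36 + 6356 = 6320)
S = 498 (S = -27 + 525 = 498)
(111 + y) + S = (111 + 6320) + 498 = 6431 + 498 = 6929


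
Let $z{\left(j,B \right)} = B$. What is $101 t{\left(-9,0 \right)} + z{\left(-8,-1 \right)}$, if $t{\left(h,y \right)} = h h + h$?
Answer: $7271$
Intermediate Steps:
$t{\left(h,y \right)} = h + h^{2}$ ($t{\left(h,y \right)} = h^{2} + h = h + h^{2}$)
$101 t{\left(-9,0 \right)} + z{\left(-8,-1 \right)} = 101 \left(- 9 \left(1 - 9\right)\right) - 1 = 101 \left(\left(-9\right) \left(-8\right)\right) - 1 = 101 \cdot 72 - 1 = 7272 - 1 = 7271$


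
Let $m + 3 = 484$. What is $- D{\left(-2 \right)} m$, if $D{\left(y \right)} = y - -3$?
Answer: $-481$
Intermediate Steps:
$m = 481$ ($m = -3 + 484 = 481$)
$D{\left(y \right)} = 3 + y$ ($D{\left(y \right)} = y + 3 = 3 + y$)
$- D{\left(-2 \right)} m = - \left(3 - 2\right) 481 = - 1 \cdot 481 = \left(-1\right) 481 = -481$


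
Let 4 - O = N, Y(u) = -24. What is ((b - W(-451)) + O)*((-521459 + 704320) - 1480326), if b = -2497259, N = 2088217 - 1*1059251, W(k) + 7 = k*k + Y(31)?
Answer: 4839013786815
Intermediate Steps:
W(k) = -31 + k² (W(k) = -7 + (k*k - 24) = -7 + (k² - 24) = -7 + (-24 + k²) = -31 + k²)
N = 1028966 (N = 2088217 - 1059251 = 1028966)
O = -1028962 (O = 4 - 1*1028966 = 4 - 1028966 = -1028962)
((b - W(-451)) + O)*((-521459 + 704320) - 1480326) = ((-2497259 - (-31 + (-451)²)) - 1028962)*((-521459 + 704320) - 1480326) = ((-2497259 - (-31 + 203401)) - 1028962)*(182861 - 1480326) = ((-2497259 - 1*203370) - 1028962)*(-1297465) = ((-2497259 - 203370) - 1028962)*(-1297465) = (-2700629 - 1028962)*(-1297465) = -3729591*(-1297465) = 4839013786815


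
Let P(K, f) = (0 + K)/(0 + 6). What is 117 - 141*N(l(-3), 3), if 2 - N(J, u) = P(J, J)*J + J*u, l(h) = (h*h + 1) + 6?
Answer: 12619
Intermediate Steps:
P(K, f) = K/6
l(h) = 7 + h² (l(h) = (h² + 1) + 6 = (1 + h²) + 6 = 7 + h²)
N(J, u) = 2 - J²/6 - J*u (N(J, u) = 2 - ((J/6)*J + J*u) = 2 - (J²/6 + J*u) = 2 + (-J²/6 - J*u) = 2 - J²/6 - J*u)
117 - 141*N(l(-3), 3) = 117 - 141*(2 - (7 + (-3)²)²/6 - 1*(7 + (-3)²)*3) = 117 - 141*(2 - (7 + 9)²/6 - 1*(7 + 9)*3) = 117 - 141*(2 - ⅙*16² - 1*16*3) = 117 - 141*(2 - ⅙*256 - 48) = 117 - 141*(2 - 128/3 - 48) = 117 - 141*(-266/3) = 117 + 12502 = 12619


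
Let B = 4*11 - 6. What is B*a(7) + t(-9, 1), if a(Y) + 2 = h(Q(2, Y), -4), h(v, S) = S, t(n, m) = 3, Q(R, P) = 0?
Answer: -225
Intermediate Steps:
a(Y) = -6 (a(Y) = -2 - 4 = -6)
B = 38 (B = 44 - 6 = 38)
B*a(7) + t(-9, 1) = 38*(-6) + 3 = -228 + 3 = -225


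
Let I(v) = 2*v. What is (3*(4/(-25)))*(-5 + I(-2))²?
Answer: -972/25 ≈ -38.880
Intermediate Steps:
(3*(4/(-25)))*(-5 + I(-2))² = (3*(4/(-25)))*(-5 + 2*(-2))² = (3*(4*(-1/25)))*(-5 - 4)² = (3*(-4/25))*(-9)² = -12/25*81 = -972/25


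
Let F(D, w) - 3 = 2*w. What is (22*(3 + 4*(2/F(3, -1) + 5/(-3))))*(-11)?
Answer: -3146/3 ≈ -1048.7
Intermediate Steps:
F(D, w) = 3 + 2*w
(22*(3 + 4*(2/F(3, -1) + 5/(-3))))*(-11) = (22*(3 + 4*(2/(3 + 2*(-1)) + 5/(-3))))*(-11) = (22*(3 + 4*(2/(3 - 2) + 5*(-1/3))))*(-11) = (22*(3 + 4*(2/1 - 5/3)))*(-11) = (22*(3 + 4*(2*1 - 5/3)))*(-11) = (22*(3 + 4*(2 - 5/3)))*(-11) = (22*(3 + 4*(1/3)))*(-11) = (22*(3 + 4/3))*(-11) = (22*(13/3))*(-11) = (286/3)*(-11) = -3146/3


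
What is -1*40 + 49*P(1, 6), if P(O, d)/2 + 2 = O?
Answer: -138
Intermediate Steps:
P(O, d) = -4 + 2*O
-1*40 + 49*P(1, 6) = -1*40 + 49*(-4 + 2*1) = -40 + 49*(-4 + 2) = -40 + 49*(-2) = -40 - 98 = -138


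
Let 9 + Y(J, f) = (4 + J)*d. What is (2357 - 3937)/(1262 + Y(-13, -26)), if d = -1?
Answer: -790/631 ≈ -1.2520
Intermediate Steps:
Y(J, f) = -13 - J (Y(J, f) = -9 + (4 + J)*(-1) = -9 + (-4 - J) = -13 - J)
(2357 - 3937)/(1262 + Y(-13, -26)) = (2357 - 3937)/(1262 + (-13 - 1*(-13))) = -1580/(1262 + (-13 + 13)) = -1580/(1262 + 0) = -1580/1262 = -1580*1/1262 = -790/631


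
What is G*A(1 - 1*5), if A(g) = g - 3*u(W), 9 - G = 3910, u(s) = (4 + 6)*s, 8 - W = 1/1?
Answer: 834814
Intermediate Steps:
W = 7 (W = 8 - 1/1 = 8 - 1*1 = 8 - 1 = 7)
u(s) = 10*s
G = -3901 (G = 9 - 1*3910 = 9 - 3910 = -3901)
A(g) = -210 + g (A(g) = g - 30*7 = g - 3*70 = g - 210 = -210 + g)
G*A(1 - 1*5) = -3901*(-210 + (1 - 1*5)) = -3901*(-210 + (1 - 5)) = -3901*(-210 - 4) = -3901*(-214) = 834814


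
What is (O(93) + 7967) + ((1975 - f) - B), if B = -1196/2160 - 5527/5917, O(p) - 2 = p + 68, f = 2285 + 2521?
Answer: 16936012583/3195180 ≈ 5300.5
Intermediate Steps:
f = 4806
O(p) = 70 + p (O(p) = 2 + (p + 68) = 2 + (68 + p) = 70 + p)
B = -4753763/3195180 (B = -1196*1/2160 - 5527*1/5917 = -299/540 - 5527/5917 = -4753763/3195180 ≈ -1.4878)
(O(93) + 7967) + ((1975 - f) - B) = ((70 + 93) + 7967) + ((1975 - 1*4806) - 1*(-4753763/3195180)) = (163 + 7967) + ((1975 - 4806) + 4753763/3195180) = 8130 + (-2831 + 4753763/3195180) = 8130 - 9040800817/3195180 = 16936012583/3195180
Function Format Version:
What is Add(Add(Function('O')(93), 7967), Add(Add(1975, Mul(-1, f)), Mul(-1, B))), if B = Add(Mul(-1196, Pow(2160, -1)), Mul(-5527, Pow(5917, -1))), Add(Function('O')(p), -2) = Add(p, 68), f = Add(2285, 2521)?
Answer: Rational(16936012583, 3195180) ≈ 5300.5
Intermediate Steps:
f = 4806
Function('O')(p) = Add(70, p) (Function('O')(p) = Add(2, Add(p, 68)) = Add(2, Add(68, p)) = Add(70, p))
B = Rational(-4753763, 3195180) (B = Add(Mul(-1196, Rational(1, 2160)), Mul(-5527, Rational(1, 5917))) = Add(Rational(-299, 540), Rational(-5527, 5917)) = Rational(-4753763, 3195180) ≈ -1.4878)
Add(Add(Function('O')(93), 7967), Add(Add(1975, Mul(-1, f)), Mul(-1, B))) = Add(Add(Add(70, 93), 7967), Add(Add(1975, Mul(-1, 4806)), Mul(-1, Rational(-4753763, 3195180)))) = Add(Add(163, 7967), Add(Add(1975, -4806), Rational(4753763, 3195180))) = Add(8130, Add(-2831, Rational(4753763, 3195180))) = Add(8130, Rational(-9040800817, 3195180)) = Rational(16936012583, 3195180)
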